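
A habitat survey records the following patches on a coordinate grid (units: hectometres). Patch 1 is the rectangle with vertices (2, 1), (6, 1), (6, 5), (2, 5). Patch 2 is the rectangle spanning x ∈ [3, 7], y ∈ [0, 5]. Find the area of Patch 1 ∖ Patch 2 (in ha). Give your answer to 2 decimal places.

|Patch 1∩Patch 2|: x∈[3,6], y∈[1,5] → 3·4 = 12.
|Patch 1| = 16.
|Patch 1 ∖ Patch 2| = |Patch 1| − |Patch 1∩Patch 2| = 16 − 12 = 4.00.

4.00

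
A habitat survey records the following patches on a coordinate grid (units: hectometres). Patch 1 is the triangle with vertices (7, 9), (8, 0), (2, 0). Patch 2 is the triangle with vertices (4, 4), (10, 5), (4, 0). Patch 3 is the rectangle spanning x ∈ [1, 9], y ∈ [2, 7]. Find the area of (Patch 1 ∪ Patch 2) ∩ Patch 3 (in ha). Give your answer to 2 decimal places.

|Patch 1 ∪ Patch 2| = 29.0052.
|(Patch 1 ∪ Patch 2) ∩ Patch 3| = 16.67.

16.67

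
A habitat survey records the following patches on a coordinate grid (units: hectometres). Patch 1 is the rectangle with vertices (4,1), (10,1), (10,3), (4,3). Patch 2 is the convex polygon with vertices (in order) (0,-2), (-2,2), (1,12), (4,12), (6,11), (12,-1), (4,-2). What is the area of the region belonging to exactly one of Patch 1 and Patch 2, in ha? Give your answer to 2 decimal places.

|Patch 1| = 12, |Patch 2| = 130, |Patch 1∩Patch 2| = 12.
|Patch 1 △ Patch 2| = |Patch 1| + |Patch 2| − 2·|Patch 1∩Patch 2| = 12 + 130 − 24 = 118.00.

118.00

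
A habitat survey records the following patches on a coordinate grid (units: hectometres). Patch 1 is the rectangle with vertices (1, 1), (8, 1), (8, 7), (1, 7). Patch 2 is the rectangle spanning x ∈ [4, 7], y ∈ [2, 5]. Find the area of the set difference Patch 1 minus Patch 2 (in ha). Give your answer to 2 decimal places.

|Patch 1∩Patch 2|: x∈[4,7], y∈[2,5] → 3·3 = 9.
|Patch 1| = 42.
|Patch 1 ∖ Patch 2| = |Patch 1| − |Patch 1∩Patch 2| = 42 − 9 = 33.00.

33.00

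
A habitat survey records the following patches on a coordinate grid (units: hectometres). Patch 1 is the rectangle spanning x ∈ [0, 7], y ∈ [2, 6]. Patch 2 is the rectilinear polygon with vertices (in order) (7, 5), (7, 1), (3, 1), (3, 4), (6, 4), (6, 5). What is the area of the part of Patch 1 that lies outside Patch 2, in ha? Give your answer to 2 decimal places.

|Patch 1| = 28, |Patch 1∩Patch 2| = 9.
|Patch 1 ∖ Patch 2| = |Patch 1| − |Patch 1∩Patch 2| = 28 − 9 = 19.00.

19.00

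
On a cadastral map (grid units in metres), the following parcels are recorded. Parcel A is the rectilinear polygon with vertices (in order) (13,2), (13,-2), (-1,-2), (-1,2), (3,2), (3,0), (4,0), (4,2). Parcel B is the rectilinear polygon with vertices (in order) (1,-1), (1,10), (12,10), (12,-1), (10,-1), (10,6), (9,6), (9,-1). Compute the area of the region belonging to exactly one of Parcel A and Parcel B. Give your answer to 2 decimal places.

|Parcel A| = 54, |Parcel B| = 114, |Parcel A∩Parcel B| = 28.
|Parcel A △ Parcel B| = |Parcel A| + |Parcel B| − 2·|Parcel A∩Parcel B| = 54 + 114 − 56 = 112.00.

112.00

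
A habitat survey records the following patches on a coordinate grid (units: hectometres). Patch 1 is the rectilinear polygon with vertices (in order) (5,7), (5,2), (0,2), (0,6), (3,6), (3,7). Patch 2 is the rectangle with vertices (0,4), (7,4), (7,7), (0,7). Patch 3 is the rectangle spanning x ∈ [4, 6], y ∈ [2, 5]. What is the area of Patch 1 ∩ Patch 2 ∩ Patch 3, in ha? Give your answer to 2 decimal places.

The intersection is the polygon with vertices (4,4), (4,5), (5,5), (5,4).
By the shoelace formula its area is 1.00.

1.00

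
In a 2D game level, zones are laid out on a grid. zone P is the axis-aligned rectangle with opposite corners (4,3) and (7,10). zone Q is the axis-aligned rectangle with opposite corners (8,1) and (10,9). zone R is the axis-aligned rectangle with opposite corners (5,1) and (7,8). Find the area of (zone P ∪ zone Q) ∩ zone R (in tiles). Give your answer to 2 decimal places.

The region (zone P ∪ zone Q) ∩ zone R is the polygon with vertices (7,3), (5,3), (5,8), (7,8).
By the shoelace formula its area is 10.00.

10.00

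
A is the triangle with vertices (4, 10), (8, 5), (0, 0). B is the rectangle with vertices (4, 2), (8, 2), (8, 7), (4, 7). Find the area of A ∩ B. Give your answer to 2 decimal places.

The intersection is the polygon with vertices (8,5), (4,2.5), (4,7), (6.4,7).
By the shoelace formula its area is 11.40.

11.40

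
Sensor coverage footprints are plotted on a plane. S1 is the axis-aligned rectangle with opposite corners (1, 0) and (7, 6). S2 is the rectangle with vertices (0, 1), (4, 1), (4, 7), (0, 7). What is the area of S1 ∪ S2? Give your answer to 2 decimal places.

By inclusion–exclusion:
Individual areas: |S1| = 36, |S2| = 24.
|S1∩S2|: x∈[1,4], y∈[1,6] → 3·5 = 15.
|S1 ∪ S2| = 60 − 15 = 45.00.

45.00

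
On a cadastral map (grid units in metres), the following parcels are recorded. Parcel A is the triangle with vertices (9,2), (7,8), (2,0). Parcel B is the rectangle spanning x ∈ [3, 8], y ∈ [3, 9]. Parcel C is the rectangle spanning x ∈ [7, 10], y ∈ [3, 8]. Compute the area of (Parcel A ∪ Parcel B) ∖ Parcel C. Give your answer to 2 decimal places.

36.02

|Parcel A ∪ Parcel B| = 41.6875.
|(Parcel A ∪ Parcel B) ∩ Parcel C| = 5.6667.
|(Parcel A ∪ Parcel B) ∖ Parcel C| = 41.6875 − 5.6667 = 36.02.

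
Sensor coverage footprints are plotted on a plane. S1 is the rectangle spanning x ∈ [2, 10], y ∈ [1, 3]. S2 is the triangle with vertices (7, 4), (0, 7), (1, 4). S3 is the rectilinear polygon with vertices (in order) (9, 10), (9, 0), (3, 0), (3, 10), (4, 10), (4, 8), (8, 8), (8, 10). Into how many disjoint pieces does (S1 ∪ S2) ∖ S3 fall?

(S1 ∪ S2) ∖ S3 splits into 3 disjoint pieces (area 2, area 2, area 5.5714).

3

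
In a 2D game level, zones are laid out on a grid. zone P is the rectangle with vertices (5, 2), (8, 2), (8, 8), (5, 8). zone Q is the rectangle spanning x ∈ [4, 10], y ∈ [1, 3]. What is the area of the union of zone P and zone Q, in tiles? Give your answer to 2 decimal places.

27.00

By inclusion–exclusion:
Individual areas: |zone P| = 18, |zone Q| = 12.
|zone P∩zone Q|: x∈[5,8], y∈[2,3] → 3·1 = 3.
|zone P ∪ zone Q| = 30 − 3 = 27.00.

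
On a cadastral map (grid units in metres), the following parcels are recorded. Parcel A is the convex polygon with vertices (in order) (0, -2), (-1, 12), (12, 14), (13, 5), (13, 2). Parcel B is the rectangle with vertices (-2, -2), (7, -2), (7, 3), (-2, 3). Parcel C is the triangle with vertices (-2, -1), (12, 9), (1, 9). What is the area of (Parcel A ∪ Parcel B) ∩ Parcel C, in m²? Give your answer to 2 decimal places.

The region (Parcel A ∪ Parcel B) ∩ Parcel C is the polygon with vertices (-0.357,3), (-0.442,4.192), (1,9), (12,9), (-2,-1), (-0.8,3).
By the shoelace formula its area is 54.74.

54.74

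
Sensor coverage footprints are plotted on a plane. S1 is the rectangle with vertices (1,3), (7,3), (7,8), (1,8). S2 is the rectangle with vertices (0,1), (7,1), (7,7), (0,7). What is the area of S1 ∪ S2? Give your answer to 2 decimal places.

By inclusion–exclusion:
Individual areas: |S1| = 30, |S2| = 42.
|S1∩S2|: x∈[1,7], y∈[3,7] → 6·4 = 24.
|S1 ∪ S2| = 72 − 24 = 48.00.

48.00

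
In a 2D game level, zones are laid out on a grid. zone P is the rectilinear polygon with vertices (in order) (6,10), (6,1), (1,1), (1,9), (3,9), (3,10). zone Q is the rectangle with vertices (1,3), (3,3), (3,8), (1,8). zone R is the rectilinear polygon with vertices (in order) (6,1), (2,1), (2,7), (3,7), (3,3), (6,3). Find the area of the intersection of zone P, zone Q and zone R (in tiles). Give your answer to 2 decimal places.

The intersection is the polygon with vertices (3,3), (2,3), (2,7), (3,7).
By the shoelace formula its area is 4.00.

4.00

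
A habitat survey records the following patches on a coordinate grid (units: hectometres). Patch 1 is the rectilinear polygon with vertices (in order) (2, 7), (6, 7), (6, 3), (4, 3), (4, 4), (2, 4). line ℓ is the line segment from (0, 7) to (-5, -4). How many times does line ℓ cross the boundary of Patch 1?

0

The segment lies entirely outside Patch 1 and never meets its boundary.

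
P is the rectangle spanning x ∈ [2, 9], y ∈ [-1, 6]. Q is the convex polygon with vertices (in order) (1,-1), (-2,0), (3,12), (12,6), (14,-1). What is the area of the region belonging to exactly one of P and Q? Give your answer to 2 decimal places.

|P| = 49, |Q| = 130.5, |P∩Q| = 49.
|P △ Q| = |P| + |Q| − 2·|P∩Q| = 49 + 130.5 − 98 = 81.50.

81.50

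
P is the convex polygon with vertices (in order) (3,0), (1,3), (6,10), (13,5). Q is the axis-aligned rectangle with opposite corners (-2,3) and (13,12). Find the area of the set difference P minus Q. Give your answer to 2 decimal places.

12.00

|P| = 57, |P∩Q| = 45.
|P ∖ Q| = |P| − |P∩Q| = 57 − 45 = 12.00.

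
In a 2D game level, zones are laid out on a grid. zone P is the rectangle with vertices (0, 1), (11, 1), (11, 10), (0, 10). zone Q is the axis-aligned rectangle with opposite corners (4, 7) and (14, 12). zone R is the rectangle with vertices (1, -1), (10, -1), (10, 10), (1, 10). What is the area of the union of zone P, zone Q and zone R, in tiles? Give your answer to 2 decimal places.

By inclusion–exclusion:
Individual areas: |zone P| = 99, |zone Q| = 50, |zone R| = 99.
|zone P∩zone Q|: x∈[4,11], y∈[7,10] → 7·3 = 21.
|zone P∩zone R|: x∈[1,10], y∈[1,10] → 9·9 = 81.
|zone Q∩zone R|: x∈[4,10], y∈[7,10] → 6·3 = 18.
|zone P∩zone Q∩zone R| = 18.
|zone P ∪ zone Q ∪ zone R| = 248 − 120 + 18 = 146.00.

146.00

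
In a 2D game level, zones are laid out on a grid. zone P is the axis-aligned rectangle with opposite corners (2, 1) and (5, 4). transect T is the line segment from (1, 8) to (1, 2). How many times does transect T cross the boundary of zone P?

The segment lies entirely outside zone P and never meets its boundary.

0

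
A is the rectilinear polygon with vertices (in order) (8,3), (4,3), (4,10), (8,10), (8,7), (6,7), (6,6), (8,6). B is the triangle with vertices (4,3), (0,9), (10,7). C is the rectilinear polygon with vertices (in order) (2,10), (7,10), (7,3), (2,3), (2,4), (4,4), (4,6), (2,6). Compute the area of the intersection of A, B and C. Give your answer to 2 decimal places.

10.70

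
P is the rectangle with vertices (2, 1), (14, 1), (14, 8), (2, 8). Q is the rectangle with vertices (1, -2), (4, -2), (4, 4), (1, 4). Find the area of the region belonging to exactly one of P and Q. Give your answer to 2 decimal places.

|P∩Q|: x∈[2,4], y∈[1,4] → 2·3 = 6.
|P △ Q| = |P| + |Q| − 2·|P∩Q| = 84 + 18 − 12 = 90.00.

90.00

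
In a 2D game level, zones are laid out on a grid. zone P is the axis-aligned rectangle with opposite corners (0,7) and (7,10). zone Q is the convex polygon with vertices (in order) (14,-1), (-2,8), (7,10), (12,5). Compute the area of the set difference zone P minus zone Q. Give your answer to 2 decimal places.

|zone P| = 21, |zone P∩zone Q| = 15.5556.
|zone P ∖ zone Q| = |zone P| − |zone P∩zone Q| = 21 − 15.5556 = 5.44.

5.44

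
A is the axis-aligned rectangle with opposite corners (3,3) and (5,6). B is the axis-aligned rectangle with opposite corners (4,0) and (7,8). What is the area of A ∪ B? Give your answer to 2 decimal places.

By inclusion–exclusion:
Individual areas: |A| = 6, |B| = 24.
|A∩B|: x∈[4,5], y∈[3,6] → 1·3 = 3.
|A ∪ B| = 30 − 3 = 27.00.

27.00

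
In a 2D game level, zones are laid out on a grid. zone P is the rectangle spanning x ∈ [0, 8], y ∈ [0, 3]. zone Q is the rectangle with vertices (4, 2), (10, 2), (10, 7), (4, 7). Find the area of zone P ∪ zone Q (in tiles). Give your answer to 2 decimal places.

50.00

By inclusion–exclusion:
Individual areas: |zone P| = 24, |zone Q| = 30.
|zone P∩zone Q|: x∈[4,8], y∈[2,3] → 4·1 = 4.
|zone P ∪ zone Q| = 54 − 4 = 50.00.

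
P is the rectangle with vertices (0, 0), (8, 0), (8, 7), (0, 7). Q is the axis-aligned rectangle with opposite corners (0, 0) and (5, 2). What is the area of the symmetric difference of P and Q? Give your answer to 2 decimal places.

46.00

|P∩Q|: x∈[0,5], y∈[0,2] → 5·2 = 10.
|P △ Q| = |P| + |Q| − 2·|P∩Q| = 56 + 10 − 20 = 46.00.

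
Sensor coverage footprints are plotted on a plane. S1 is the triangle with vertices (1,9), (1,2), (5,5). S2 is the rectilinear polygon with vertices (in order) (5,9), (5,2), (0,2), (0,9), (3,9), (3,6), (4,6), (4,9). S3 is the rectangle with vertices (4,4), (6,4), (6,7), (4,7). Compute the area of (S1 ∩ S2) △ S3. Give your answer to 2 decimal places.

17.75

|S1 ∩ S2| = 13.5.
|(S1 ∩ S2) ∩ S3| = 0.875.
|(S1 ∩ S2) △ S3| = 13.5 + 6 − 1.75 = 17.75.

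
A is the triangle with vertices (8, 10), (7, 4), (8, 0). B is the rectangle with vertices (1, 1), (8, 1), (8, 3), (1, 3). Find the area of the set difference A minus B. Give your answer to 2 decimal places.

4.00

|A| = 5, |A∩B| = 1.
|A ∖ B| = |A| − |A∩B| = 5 − 1 = 4.00.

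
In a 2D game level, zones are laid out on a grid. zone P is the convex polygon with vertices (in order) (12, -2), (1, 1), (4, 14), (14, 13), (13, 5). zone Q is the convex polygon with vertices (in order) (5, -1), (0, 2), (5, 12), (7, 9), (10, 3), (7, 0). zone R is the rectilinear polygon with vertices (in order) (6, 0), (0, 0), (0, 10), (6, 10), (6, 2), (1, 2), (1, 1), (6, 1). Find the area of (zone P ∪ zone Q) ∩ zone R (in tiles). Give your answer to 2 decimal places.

|zone P ∪ zone Q| = 157.5097.
|(zone P ∪ zone Q) ∩ zone R| = 37.49.

37.49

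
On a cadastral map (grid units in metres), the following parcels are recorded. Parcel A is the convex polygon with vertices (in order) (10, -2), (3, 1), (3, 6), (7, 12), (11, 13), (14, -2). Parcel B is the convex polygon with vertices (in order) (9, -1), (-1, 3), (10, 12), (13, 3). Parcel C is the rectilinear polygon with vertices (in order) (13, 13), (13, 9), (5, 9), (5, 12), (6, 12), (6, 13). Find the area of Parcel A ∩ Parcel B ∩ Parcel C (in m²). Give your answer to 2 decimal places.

The intersection is the polygon with vertices (10,12), (11,9), (6.333,9).
By the shoelace formula its area is 7.00.

7.00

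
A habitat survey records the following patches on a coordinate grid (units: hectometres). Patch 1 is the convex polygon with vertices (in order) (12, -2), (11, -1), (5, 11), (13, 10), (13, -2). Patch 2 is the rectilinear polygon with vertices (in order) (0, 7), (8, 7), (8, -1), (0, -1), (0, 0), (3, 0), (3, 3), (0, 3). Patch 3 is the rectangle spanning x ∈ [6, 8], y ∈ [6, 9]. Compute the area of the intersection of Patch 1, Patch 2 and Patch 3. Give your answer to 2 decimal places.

The intersection is the polygon with vertices (8,7), (8,6), (7.5,6), (7,7).
By the shoelace formula its area is 0.75.

0.75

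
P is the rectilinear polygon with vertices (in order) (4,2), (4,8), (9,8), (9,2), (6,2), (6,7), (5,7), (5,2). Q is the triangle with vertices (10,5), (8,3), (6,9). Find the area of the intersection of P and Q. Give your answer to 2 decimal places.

The intersection is the polygon with vertices (7,8), (9,6), (9,4), (8,3), (6.333,8).
By the shoelace formula its area is 6.67.

6.67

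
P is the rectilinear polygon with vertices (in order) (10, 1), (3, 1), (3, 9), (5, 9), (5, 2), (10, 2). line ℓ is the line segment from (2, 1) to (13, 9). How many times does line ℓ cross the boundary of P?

2

The segment meets the boundary at (5,3.182), (3,1.727).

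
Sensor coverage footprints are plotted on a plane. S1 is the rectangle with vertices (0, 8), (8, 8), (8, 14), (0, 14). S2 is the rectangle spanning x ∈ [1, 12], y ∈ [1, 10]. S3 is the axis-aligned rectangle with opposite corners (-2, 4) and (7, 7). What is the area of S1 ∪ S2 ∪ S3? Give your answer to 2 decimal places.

By inclusion–exclusion:
Individual areas: |S1| = 48, |S2| = 99, |S3| = 27.
|S1∩S2|: x∈[1,8], y∈[8,10] → 7·2 = 14.
|S1∩S3| = 0 (no overlap).
|S2∩S3|: x∈[1,7], y∈[4,7] → 6·3 = 18.
|S1∩S2∩S3| = 0.
|S1 ∪ S2 ∪ S3| = 174 − 32 + 0 = 142.00.

142.00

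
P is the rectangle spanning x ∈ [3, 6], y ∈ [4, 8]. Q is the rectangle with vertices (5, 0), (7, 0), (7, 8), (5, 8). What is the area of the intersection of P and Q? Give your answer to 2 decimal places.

|P∩Q|: x∈[5,6], y∈[4,8] → 1·4 = 4.

4.00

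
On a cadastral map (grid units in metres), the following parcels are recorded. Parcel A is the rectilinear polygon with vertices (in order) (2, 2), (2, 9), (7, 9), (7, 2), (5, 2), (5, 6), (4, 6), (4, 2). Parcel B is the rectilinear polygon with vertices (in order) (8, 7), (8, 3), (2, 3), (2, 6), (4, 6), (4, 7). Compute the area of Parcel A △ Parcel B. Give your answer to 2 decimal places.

23.00

|Parcel A| = 31, |Parcel B| = 22, |Parcel A∩Parcel B| = 15.
|Parcel A △ Parcel B| = |Parcel A| + |Parcel B| − 2·|Parcel A∩Parcel B| = 31 + 22 − 30 = 23.00.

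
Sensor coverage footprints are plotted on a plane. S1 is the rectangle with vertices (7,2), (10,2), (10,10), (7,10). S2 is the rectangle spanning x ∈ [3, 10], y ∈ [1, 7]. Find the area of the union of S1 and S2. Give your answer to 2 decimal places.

51.00

By inclusion–exclusion:
Individual areas: |S1| = 24, |S2| = 42.
|S1∩S2|: x∈[7,10], y∈[2,7] → 3·5 = 15.
|S1 ∪ S2| = 66 − 15 = 51.00.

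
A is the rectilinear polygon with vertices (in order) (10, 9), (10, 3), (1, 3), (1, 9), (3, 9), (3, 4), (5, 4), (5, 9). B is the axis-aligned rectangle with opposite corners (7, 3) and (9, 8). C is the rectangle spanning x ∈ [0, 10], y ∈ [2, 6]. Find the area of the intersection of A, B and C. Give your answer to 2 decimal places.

The intersection is the polygon with vertices (7,6), (9,6), (9,3), (7,3).
By the shoelace formula its area is 6.00.

6.00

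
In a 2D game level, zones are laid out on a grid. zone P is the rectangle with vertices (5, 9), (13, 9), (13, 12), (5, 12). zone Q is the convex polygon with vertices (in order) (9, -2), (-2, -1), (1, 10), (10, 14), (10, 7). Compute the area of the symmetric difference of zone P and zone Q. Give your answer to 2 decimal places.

129.61

|zone P| = 24, |zone Q| = 135.5, |zone P∩zone Q| = 14.9444.
|zone P △ zone Q| = |zone P| + |zone Q| − 2·|zone P∩zone Q| = 24 + 135.5 − 29.8889 = 129.61.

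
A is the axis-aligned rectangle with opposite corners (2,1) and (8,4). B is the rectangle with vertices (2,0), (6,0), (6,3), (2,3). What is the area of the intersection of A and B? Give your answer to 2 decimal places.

|A∩B|: x∈[2,6], y∈[1,3] → 4·2 = 8.

8.00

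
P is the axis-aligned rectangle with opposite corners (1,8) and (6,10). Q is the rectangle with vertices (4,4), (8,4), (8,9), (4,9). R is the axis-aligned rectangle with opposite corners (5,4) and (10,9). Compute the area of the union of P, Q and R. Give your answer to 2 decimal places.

38.00

By inclusion–exclusion:
Individual areas: |P| = 10, |Q| = 20, |R| = 25.
|P∩Q|: x∈[4,6], y∈[8,9] → 2·1 = 2.
|P∩R|: x∈[5,6], y∈[8,9] → 1·1 = 1.
|Q∩R|: x∈[5,8], y∈[4,9] → 3·5 = 15.
|P∩Q∩R| = 1.
|P ∪ Q ∪ R| = 55 − 18 + 1 = 38.00.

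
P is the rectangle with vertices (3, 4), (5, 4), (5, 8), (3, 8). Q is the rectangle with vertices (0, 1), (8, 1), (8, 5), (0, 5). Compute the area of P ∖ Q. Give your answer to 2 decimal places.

|P∩Q|: x∈[3,5], y∈[4,5] → 2·1 = 2.
|P| = 8.
|P ∖ Q| = |P| − |P∩Q| = 8 − 2 = 6.00.

6.00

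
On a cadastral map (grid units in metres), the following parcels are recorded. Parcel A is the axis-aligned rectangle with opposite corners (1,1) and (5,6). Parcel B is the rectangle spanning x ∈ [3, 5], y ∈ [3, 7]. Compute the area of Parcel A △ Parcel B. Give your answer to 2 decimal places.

16.00

|Parcel A∩Parcel B|: x∈[3,5], y∈[3,6] → 2·3 = 6.
|Parcel A △ Parcel B| = |Parcel A| + |Parcel B| − 2·|Parcel A∩Parcel B| = 20 + 8 − 12 = 16.00.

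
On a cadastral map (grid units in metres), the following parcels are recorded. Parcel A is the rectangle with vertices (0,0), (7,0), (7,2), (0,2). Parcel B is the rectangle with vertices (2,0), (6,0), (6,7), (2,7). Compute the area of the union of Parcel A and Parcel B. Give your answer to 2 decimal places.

34.00

By inclusion–exclusion:
Individual areas: |Parcel A| = 14, |Parcel B| = 28.
|Parcel A∩Parcel B|: x∈[2,6], y∈[0,2] → 4·2 = 8.
|Parcel A ∪ Parcel B| = 42 − 8 = 34.00.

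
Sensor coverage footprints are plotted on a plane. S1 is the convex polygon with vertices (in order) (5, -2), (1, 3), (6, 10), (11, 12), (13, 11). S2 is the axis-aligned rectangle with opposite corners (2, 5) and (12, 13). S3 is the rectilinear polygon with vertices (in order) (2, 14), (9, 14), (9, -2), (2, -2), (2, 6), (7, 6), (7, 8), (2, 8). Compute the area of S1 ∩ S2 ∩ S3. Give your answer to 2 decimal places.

The intersection is the polygon with vertices (9,11.2), (9,5), (2.429,5), (3.143,6), (7,6), (7,8), (4.571,8), (6,10).
By the shoelace formula its area is 19.44.

19.44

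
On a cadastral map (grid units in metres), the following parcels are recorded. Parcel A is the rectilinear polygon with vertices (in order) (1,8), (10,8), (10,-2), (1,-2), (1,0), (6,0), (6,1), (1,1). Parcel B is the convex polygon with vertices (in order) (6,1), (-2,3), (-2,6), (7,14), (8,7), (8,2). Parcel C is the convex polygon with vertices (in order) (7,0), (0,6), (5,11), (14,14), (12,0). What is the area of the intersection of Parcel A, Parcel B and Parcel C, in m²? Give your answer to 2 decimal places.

37.41

The intersection is the polygon with vertices (8,7), (8,2), (6,1), (5.765,1.059), (1,5.143), (1,7), (2,8), (7.857,8).
By the shoelace formula its area is 37.41.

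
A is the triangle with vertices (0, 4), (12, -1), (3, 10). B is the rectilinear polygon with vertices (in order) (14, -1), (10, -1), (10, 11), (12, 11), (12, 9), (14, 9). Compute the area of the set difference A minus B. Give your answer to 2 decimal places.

41.89

|A| = 43.5, |A∩B| = 1.6111.
|A ∖ B| = |A| − |A∩B| = 43.5 − 1.6111 = 41.89.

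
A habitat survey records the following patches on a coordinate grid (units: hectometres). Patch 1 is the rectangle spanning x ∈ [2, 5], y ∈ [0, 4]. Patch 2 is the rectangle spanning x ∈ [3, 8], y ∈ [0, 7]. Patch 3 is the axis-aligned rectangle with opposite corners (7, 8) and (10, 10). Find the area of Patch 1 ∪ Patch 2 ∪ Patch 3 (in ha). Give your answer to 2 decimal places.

45.00

By inclusion–exclusion:
Individual areas: |Patch 1| = 12, |Patch 2| = 35, |Patch 3| = 6.
|Patch 1∩Patch 2|: x∈[3,5], y∈[0,4] → 2·4 = 8.
|Patch 1∩Patch 3| = 0 (no overlap).
|Patch 2∩Patch 3| = 0 (no overlap).
|Patch 1∩Patch 2∩Patch 3| = 0.
|Patch 1 ∪ Patch 2 ∪ Patch 3| = 53 − 8 + 0 = 45.00.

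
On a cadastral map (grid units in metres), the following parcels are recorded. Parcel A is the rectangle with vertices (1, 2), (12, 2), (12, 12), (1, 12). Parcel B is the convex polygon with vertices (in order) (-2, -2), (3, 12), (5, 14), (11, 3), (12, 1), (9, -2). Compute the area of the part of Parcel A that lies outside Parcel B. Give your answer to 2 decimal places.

37.44

|Parcel A| = 110, |Parcel A∩Parcel B| = 72.5591.
|Parcel A ∖ Parcel B| = |Parcel A| − |Parcel A∩Parcel B| = 110 − 72.5591 = 37.44.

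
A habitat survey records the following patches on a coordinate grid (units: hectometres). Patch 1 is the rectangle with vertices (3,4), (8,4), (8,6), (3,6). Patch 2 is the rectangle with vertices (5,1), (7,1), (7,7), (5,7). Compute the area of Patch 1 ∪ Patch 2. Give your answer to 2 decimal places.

18.00

By inclusion–exclusion:
Individual areas: |Patch 1| = 10, |Patch 2| = 12.
|Patch 1∩Patch 2|: x∈[5,7], y∈[4,6] → 2·2 = 4.
|Patch 1 ∪ Patch 2| = 22 − 4 = 18.00.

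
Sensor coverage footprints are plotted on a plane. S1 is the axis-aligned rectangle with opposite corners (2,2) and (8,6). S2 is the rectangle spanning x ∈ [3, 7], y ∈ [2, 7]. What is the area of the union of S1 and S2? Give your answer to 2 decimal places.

By inclusion–exclusion:
Individual areas: |S1| = 24, |S2| = 20.
|S1∩S2|: x∈[3,7], y∈[2,6] → 4·4 = 16.
|S1 ∪ S2| = 44 − 16 = 28.00.

28.00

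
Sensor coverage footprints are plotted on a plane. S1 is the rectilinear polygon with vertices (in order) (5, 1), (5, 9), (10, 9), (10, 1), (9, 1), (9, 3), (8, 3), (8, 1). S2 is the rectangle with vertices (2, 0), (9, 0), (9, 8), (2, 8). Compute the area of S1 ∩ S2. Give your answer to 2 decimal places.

26.00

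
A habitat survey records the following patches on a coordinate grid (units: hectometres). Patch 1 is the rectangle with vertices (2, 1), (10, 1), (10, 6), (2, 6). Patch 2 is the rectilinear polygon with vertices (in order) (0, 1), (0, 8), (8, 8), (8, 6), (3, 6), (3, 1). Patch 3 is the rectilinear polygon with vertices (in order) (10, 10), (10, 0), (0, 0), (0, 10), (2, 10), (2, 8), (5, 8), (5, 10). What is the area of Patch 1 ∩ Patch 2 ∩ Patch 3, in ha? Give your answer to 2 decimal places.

5.00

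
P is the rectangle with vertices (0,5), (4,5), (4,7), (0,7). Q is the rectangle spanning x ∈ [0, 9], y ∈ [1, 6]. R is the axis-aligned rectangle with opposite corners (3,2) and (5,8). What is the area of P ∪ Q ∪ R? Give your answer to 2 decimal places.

By inclusion–exclusion:
Individual areas: |P| = 8, |Q| = 45, |R| = 12.
|P∩Q|: x∈[0,4], y∈[5,6] → 4·1 = 4.
|P∩R|: x∈[3,4], y∈[5,7] → 1·2 = 2.
|Q∩R|: x∈[3,5], y∈[2,6] → 2·4 = 8.
|P∩Q∩R| = 1.
|P ∪ Q ∪ R| = 65 − 14 + 1 = 52.00.

52.00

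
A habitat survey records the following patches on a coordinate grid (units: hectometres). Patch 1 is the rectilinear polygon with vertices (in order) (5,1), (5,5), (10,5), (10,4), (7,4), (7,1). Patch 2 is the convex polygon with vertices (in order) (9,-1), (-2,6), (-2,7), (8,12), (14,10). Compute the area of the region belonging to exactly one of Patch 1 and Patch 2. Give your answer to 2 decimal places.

|Patch 1| = 11, |Patch 2| = 111, |Patch 1∩Patch 2| = 10.7662.
|Patch 1 △ Patch 2| = |Patch 1| + |Patch 2| − 2·|Patch 1∩Patch 2| = 11 + 111 − 21.5325 = 100.47.

100.47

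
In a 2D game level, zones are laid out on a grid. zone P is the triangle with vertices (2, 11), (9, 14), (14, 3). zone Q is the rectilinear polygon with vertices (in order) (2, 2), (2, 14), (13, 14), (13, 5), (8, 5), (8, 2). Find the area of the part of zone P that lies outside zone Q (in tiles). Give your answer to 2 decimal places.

2.10

|zone P| = 46, |zone P∩zone Q| = 43.9.
|zone P ∖ zone Q| = |zone P| − |zone P∩zone Q| = 46 − 43.9 = 2.10.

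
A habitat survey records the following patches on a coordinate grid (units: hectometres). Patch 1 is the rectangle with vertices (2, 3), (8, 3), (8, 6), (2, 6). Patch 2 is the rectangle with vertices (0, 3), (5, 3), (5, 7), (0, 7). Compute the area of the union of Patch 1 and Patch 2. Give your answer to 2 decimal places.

29.00

By inclusion–exclusion:
Individual areas: |Patch 1| = 18, |Patch 2| = 20.
|Patch 1∩Patch 2|: x∈[2,5], y∈[3,6] → 3·3 = 9.
|Patch 1 ∪ Patch 2| = 38 − 9 = 29.00.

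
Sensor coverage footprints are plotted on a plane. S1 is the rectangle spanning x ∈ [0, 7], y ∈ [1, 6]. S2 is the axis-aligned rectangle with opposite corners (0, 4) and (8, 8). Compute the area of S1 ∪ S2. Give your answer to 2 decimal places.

By inclusion–exclusion:
Individual areas: |S1| = 35, |S2| = 32.
|S1∩S2|: x∈[0,7], y∈[4,6] → 7·2 = 14.
|S1 ∪ S2| = 67 − 14 = 53.00.

53.00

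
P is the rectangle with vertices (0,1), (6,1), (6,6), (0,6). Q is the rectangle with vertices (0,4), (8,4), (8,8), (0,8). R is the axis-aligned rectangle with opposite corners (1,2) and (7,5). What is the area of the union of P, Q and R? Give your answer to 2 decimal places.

52.00

By inclusion–exclusion:
Individual areas: |P| = 30, |Q| = 32, |R| = 18.
|P∩Q|: x∈[0,6], y∈[4,6] → 6·2 = 12.
|P∩R|: x∈[1,6], y∈[2,5] → 5·3 = 15.
|Q∩R|: x∈[1,7], y∈[4,5] → 6·1 = 6.
|P∩Q∩R| = 5.
|P ∪ Q ∪ R| = 80 − 33 + 5 = 52.00.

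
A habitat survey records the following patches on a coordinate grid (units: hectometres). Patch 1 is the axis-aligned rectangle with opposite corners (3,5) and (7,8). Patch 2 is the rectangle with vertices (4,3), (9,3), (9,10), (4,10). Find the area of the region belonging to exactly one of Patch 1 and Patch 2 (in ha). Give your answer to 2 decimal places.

|Patch 1∩Patch 2|: x∈[4,7], y∈[5,8] → 3·3 = 9.
|Patch 1 △ Patch 2| = |Patch 1| + |Patch 2| − 2·|Patch 1∩Patch 2| = 12 + 35 − 18 = 29.00.

29.00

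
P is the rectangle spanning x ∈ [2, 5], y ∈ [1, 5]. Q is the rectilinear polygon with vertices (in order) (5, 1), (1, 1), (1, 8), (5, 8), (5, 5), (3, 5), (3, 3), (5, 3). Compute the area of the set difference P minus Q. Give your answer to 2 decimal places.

|P| = 12, |P∩Q| = 8.
|P ∖ Q| = |P| − |P∩Q| = 12 − 8 = 4.00.

4.00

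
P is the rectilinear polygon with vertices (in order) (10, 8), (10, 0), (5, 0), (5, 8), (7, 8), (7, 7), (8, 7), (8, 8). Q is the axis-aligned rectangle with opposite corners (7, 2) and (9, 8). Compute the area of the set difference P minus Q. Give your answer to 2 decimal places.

|P| = 39, |P∩Q| = 11.
|P ∖ Q| = |P| − |P∩Q| = 39 − 11 = 28.00.

28.00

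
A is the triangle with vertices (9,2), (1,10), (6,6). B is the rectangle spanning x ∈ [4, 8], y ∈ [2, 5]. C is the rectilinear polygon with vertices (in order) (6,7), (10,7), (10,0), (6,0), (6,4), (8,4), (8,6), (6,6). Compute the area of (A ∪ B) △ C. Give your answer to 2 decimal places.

|A ∪ B| = 15.0417.
|(A ∪ B) ∩ C| = 4.1667.
|(A ∪ B) △ C| = 15.0417 + 24 − 8.3333 = 30.71.

30.71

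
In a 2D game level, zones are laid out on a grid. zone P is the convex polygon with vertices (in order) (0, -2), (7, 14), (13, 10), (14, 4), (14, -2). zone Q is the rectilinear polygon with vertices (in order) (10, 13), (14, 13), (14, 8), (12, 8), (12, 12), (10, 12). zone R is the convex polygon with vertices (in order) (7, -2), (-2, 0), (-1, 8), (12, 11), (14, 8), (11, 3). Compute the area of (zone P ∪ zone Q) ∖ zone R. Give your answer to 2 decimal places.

59.23

|zone P ∪ zone Q| = 158.3333.
|(zone P ∪ zone Q) ∩ zone R| = 99.1033.
|(zone P ∪ zone Q) ∖ zone R| = 158.3333 − 99.1033 = 59.23.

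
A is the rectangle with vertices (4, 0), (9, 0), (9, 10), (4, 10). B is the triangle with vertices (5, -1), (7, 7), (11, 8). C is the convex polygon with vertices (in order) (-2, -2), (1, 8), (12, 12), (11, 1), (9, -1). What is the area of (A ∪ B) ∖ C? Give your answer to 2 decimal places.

|A ∪ B| = 52.7083.
|(A ∪ B) ∩ C| = 51.572.
|(A ∪ B) ∖ C| = 52.7083 − 51.572 = 1.14.

1.14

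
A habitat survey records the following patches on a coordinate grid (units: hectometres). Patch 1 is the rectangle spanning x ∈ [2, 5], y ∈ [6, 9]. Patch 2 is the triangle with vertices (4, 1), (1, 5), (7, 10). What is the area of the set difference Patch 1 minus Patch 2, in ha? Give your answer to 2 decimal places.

5.73

|Patch 1| = 9, |Patch 1∩Patch 2| = 3.2667.
|Patch 1 ∖ Patch 2| = |Patch 1| − |Patch 1∩Patch 2| = 9 − 3.2667 = 5.73.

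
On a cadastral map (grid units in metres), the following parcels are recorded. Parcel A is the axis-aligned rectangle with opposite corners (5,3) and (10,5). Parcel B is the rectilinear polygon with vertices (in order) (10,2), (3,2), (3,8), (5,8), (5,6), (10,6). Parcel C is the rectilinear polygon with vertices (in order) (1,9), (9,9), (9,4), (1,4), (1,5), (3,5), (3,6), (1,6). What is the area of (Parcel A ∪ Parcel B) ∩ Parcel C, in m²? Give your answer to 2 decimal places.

The region (Parcel A ∪ Parcel B) ∩ Parcel C is the polygon with vertices (3,5), (3,6), (3,8), (5,8), (5,6), (9,6), (9,4), (3,4).
By the shoelace formula its area is 16.00.

16.00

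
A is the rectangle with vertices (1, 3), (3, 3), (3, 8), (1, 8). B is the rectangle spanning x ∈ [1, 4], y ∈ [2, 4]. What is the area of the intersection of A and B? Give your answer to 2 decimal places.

|A∩B|: x∈[1,3], y∈[3,4] → 2·1 = 2.

2.00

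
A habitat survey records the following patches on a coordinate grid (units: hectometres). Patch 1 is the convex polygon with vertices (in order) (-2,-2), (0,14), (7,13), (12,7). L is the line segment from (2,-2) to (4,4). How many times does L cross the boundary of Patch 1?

1

The segment meets the boundary at (3.091,1.273).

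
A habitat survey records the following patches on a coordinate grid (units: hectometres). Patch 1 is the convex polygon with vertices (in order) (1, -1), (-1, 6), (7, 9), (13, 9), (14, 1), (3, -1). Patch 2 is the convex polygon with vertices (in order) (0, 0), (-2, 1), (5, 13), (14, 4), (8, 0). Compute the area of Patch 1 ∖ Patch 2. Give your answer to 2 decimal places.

|Patch 1| = 116, |Patch 1∩Patch 2| = 90.2383.
|Patch 1 ∖ Patch 2| = |Patch 1| − |Patch 1∩Patch 2| = 116 − 90.2383 = 25.76.

25.76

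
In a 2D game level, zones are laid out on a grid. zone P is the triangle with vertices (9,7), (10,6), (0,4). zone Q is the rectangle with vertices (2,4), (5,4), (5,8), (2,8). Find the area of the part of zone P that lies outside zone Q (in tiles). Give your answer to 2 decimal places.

4.60

|zone P| = 6, |zone P∩zone Q| = 1.4.
|zone P ∖ zone Q| = |zone P| − |zone P∩zone Q| = 6 − 1.4 = 4.60.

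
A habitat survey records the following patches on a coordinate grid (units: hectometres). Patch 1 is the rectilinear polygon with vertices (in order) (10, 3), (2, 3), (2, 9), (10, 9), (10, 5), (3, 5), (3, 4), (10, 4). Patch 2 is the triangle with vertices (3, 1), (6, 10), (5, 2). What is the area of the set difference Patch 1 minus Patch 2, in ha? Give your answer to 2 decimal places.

37.15

|Patch 1| = 41, |Patch 1∩Patch 2| = 3.8542.
|Patch 1 ∖ Patch 2| = |Patch 1| − |Patch 1∩Patch 2| = 41 − 3.8542 = 37.15.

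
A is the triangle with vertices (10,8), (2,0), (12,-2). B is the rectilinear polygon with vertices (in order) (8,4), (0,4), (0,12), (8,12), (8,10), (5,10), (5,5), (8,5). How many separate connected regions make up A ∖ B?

A ∖ B is a single connected region.

1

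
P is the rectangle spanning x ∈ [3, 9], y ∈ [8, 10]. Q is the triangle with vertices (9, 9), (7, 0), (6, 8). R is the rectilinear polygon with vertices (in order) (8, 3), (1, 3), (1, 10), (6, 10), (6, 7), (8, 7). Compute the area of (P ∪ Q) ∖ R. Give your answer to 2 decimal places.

10.86

|P ∪ Q| = 23.1111.
|(P ∪ Q) ∩ R| = 12.25.
|(P ∪ Q) ∖ R| = 23.1111 − 12.25 = 10.86.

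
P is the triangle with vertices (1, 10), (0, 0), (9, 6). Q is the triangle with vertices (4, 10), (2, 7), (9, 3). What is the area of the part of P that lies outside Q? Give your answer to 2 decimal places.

|P| = 42, |P∩Q| = 11.2303.
|P ∖ Q| = |P| − |P∩Q| = 42 − 11.2303 = 30.77.

30.77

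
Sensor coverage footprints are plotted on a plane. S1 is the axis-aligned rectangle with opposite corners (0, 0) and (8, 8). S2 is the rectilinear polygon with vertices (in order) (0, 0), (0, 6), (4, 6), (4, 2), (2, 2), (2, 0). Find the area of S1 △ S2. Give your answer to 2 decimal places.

44.00

|S1| = 64, |S2| = 20, |S1∩S2| = 20.
|S1 △ S2| = |S1| + |S2| − 2·|S1∩S2| = 64 + 20 − 40 = 44.00.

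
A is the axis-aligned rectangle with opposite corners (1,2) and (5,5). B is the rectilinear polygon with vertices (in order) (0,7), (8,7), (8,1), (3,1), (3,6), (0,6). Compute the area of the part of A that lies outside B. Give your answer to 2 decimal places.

|A| = 12, |A∩B| = 6.
|A ∖ B| = |A| − |A∩B| = 12 − 6 = 6.00.

6.00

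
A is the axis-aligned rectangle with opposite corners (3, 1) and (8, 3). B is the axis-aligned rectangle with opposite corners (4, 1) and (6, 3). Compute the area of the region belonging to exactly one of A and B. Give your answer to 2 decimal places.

|A∩B|: x∈[4,6], y∈[1,3] → 2·2 = 4.
|A △ B| = |A| + |B| − 2·|A∩B| = 10 + 4 − 8 = 6.00.

6.00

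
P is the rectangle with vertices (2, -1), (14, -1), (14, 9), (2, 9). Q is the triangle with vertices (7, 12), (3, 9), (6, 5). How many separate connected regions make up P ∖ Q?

1

P ∖ Q is a single connected region.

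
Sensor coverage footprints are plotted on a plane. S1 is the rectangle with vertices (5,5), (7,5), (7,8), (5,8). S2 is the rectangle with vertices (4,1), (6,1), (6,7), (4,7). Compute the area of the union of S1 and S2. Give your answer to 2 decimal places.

16.00

By inclusion–exclusion:
Individual areas: |S1| = 6, |S2| = 12.
|S1∩S2|: x∈[5,6], y∈[5,7] → 1·2 = 2.
|S1 ∪ S2| = 18 − 2 = 16.00.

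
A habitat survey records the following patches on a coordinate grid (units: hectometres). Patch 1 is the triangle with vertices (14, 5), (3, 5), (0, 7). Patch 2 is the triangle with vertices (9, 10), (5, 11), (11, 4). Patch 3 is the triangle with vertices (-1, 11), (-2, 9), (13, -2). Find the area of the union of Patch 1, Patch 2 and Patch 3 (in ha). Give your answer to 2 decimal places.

38.41

By inclusion–exclusion:
Individual areas: |Patch 1| = 11, |Patch 2| = 11, |Patch 3| = 20.5.
|Patch 1∩Patch 2| = 0.3776.
|Patch 1∩Patch 3| = 3.7108.
|Patch 2∩Patch 3| = 0.
|Patch 1∩Patch 2∩Patch 3| = 0.
|Patch 1 ∪ Patch 2 ∪ Patch 3| = 42.5 − 4.0884 + 0 = 38.41.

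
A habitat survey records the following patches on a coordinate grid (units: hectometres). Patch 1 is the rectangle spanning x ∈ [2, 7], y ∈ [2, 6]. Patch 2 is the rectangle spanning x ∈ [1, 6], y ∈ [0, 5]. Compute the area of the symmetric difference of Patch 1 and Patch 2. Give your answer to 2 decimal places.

21.00

|Patch 1∩Patch 2|: x∈[2,6], y∈[2,5] → 4·3 = 12.
|Patch 1 △ Patch 2| = |Patch 1| + |Patch 2| − 2·|Patch 1∩Patch 2| = 20 + 25 − 24 = 21.00.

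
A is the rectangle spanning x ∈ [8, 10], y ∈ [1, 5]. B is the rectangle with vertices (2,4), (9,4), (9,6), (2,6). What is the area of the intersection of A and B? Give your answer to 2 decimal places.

|A∩B|: x∈[8,9], y∈[4,5] → 1·1 = 1.

1.00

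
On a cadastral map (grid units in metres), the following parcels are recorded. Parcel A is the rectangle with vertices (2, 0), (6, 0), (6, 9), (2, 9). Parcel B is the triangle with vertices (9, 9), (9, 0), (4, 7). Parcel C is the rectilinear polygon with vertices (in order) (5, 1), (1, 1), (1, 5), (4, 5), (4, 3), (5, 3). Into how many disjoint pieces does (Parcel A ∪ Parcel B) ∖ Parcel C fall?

(Parcel A ∪ Parcel B) ∖ Parcel C is a single connected region.

1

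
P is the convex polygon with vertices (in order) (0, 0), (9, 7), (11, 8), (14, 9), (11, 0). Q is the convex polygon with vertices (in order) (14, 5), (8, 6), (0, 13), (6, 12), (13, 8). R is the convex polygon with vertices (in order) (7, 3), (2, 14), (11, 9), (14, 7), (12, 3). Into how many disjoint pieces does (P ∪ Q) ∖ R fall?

4

(P ∪ Q) ∖ R splits into 4 disjoint pieces (area 3.8333, area 2.6525, area 0.5231, area 31.5522).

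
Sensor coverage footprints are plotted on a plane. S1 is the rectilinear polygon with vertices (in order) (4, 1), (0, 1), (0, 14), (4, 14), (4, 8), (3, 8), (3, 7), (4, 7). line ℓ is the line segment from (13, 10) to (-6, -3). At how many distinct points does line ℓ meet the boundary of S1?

2

The segment meets the boundary at (0,1.105), (4,3.842).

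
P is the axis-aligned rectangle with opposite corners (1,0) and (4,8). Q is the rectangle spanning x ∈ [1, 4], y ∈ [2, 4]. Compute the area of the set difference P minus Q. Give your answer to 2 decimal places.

18.00

|P∩Q|: x∈[1,4], y∈[2,4] → 3·2 = 6.
|P| = 24.
|P ∖ Q| = |P| − |P∩Q| = 24 − 6 = 18.00.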